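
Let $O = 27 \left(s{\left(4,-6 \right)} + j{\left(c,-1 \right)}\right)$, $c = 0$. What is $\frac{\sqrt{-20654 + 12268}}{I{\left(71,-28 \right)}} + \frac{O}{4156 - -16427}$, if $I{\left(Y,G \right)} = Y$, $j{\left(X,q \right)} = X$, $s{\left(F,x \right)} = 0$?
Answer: $\frac{i \sqrt{8386}}{71} \approx 1.2898 i$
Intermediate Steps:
$O = 0$ ($O = 27 \left(0 + 0\right) = 27 \cdot 0 = 0$)
$\frac{\sqrt{-20654 + 12268}}{I{\left(71,-28 \right)}} + \frac{O}{4156 - -16427} = \frac{\sqrt{-20654 + 12268}}{71} + \frac{0}{4156 - -16427} = \sqrt{-8386} \cdot \frac{1}{71} + \frac{0}{4156 + 16427} = i \sqrt{8386} \cdot \frac{1}{71} + \frac{0}{20583} = \frac{i \sqrt{8386}}{71} + 0 \cdot \frac{1}{20583} = \frac{i \sqrt{8386}}{71} + 0 = \frac{i \sqrt{8386}}{71}$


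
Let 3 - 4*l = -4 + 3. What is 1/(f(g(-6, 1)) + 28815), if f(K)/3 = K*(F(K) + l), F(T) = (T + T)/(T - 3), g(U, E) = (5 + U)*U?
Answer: 1/28905 ≈ 3.4596e-5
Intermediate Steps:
g(U, E) = U*(5 + U)
F(T) = 2*T/(-3 + T) (F(T) = (2*T)/(-3 + T) = 2*T/(-3 + T))
l = 1 (l = ¾ - (-4 + 3)/4 = ¾ - ¼*(-1) = ¾ + ¼ = 1)
f(K) = 3*K*(1 + 2*K/(-3 + K)) (f(K) = 3*(K*(2*K/(-3 + K) + 1)) = 3*(K*(1 + 2*K/(-3 + K))) = 3*K*(1 + 2*K/(-3 + K)))
1/(f(g(-6, 1)) + 28815) = 1/(9*(-6*(5 - 6))*(-1 - 6*(5 - 6))/(-3 - 6*(5 - 6)) + 28815) = 1/(9*(-6*(-1))*(-1 - 6*(-1))/(-3 - 6*(-1)) + 28815) = 1/(9*6*(-1 + 6)/(-3 + 6) + 28815) = 1/(9*6*5/3 + 28815) = 1/(9*6*(⅓)*5 + 28815) = 1/(90 + 28815) = 1/28905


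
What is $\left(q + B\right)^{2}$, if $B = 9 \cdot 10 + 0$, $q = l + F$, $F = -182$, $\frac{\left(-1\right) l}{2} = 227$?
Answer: $298116$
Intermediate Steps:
$l = -454$ ($l = \left(-2\right) 227 = -454$)
$q = -636$ ($q = -454 - 182 = -636$)
$B = 90$ ($B = 90 + 0 = 90$)
$\left(q + B\right)^{2} = \left(-636 + 90\right)^{2} = \left(-546\right)^{2} = 298116$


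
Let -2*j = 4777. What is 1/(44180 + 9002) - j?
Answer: 63512604/26591 ≈ 2388.5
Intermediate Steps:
j = -4777/2 (j = -½*4777 = -4777/2 ≈ -2388.5)
1/(44180 + 9002) - j = 1/(44180 + 9002) - 1*(-4777/2) = 1/53182 + 4777/2 = 63512604/26591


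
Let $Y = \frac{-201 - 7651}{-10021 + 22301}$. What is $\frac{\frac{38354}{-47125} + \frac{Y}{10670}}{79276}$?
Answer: $- \frac{50258025959}{4895035868294000} \approx -1.0267 \cdot 10^{-5}$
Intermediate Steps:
$Y = - \frac{1963}{3070}$ ($Y = - \frac{7852}{12280} = \left(-7852\right) \frac{1}{12280} = - \frac{1963}{3070} \approx -0.63941$)
$\frac{\frac{38354}{-47125} + \frac{Y}{10670}}{79276} = \frac{\frac{38354}{-47125} - \frac{1963}{3070 \cdot 10670}}{79276} = \left(38354 \left(- \frac{1}{47125}\right) - \frac{1963}{32756900}\right) \frac{1}{79276} = \left(- \frac{38354}{47125} - \frac{1963}{32756900}\right) \frac{1}{79276} = \left(- \frac{50258025959}{61746756500}\right) \frac{1}{79276} = - \frac{50258025959}{4895035868294000}$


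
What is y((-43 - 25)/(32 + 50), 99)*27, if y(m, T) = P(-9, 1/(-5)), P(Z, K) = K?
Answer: -27/5 ≈ -5.4000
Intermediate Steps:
y(m, T) = -⅕ (y(m, T) = 1/(-5) = -⅕)
y((-43 - 25)/(32 + 50), 99)*27 = -⅕*27 = -27/5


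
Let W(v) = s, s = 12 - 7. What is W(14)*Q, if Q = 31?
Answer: 155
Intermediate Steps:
s = 5
W(v) = 5
W(14)*Q = 5*31 = 155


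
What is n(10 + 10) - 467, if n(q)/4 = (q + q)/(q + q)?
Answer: -463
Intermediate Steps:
n(q) = 4 (n(q) = 4*((q + q)/(q + q)) = 4*((2*q)/((2*q))) = 4*((2*q)*(1/(2*q))) = 4*1 = 4)
n(10 + 10) - 467 = 4 - 467 = -463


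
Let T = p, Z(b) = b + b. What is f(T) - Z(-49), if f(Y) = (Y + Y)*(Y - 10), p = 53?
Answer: 4656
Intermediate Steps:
Z(b) = 2*b
T = 53
f(Y) = 2*Y*(-10 + Y) (f(Y) = (2*Y)*(-10 + Y) = 2*Y*(-10 + Y))
f(T) - Z(-49) = 2*53*(-10 + 53) - 2*(-49) = 2*53*43 - 1*(-98) = 4558 + 98 = 4656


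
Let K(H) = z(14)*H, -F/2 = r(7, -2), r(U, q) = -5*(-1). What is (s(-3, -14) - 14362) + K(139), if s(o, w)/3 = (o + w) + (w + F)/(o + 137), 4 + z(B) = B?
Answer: -872577/67 ≈ -13024.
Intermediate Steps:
r(U, q) = 5
z(B) = -4 + B
F = -10 (F = -2*5 = -10)
K(H) = 10*H (K(H) = (-4 + 14)*H = 10*H)
s(o, w) = 3*o + 3*w + 3*(-10 + w)/(137 + o) (s(o, w) = 3*((o + w) + (w - 10)/(o + 137)) = 3*((o + w) + (-10 + w)/(137 + o)) = 3*(o + w + (-10 + w)/(137 + o)) = 3*o + 3*w + 3*(-10 + w)/(137 + o))
(s(-3, -14) - 14362) + K(139) = (3*(-10 + (-3)² + 137*(-3) + 138*(-14) - 3*(-14))/(137 - 3) - 14362) + 10*139 = (3*(-10 + 9 - 411 - 1932 + 42)/134 - 14362) + 1390 = (3*(1/134)*(-2302) - 14362) + 1390 = (-3453/67 - 14362) + 1390 = -965707/67 + 1390 = -872577/67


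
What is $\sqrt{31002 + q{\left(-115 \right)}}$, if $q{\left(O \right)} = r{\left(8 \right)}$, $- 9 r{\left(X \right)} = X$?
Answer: $\frac{\sqrt{279010}}{3} \approx 176.07$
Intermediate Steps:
$r{\left(X \right)} = - \frac{X}{9}$
$q{\left(O \right)} = - \frac{8}{9}$ ($q{\left(O \right)} = \left(- \frac{1}{9}\right) 8 = - \frac{8}{9}$)
$\sqrt{31002 + q{\left(-115 \right)}} = \sqrt{31002 - \frac{8}{9}} = \sqrt{\frac{279010}{9}} = \frac{\sqrt{279010}}{3}$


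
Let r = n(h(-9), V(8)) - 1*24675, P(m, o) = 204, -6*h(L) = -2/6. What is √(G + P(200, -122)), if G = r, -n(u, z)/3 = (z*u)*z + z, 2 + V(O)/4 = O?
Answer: I*√24639 ≈ 156.97*I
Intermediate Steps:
h(L) = 1/18 (h(L) = -(-1)/(3*6) = -⅙*(-⅓) = 1/18)
V(O) = -8 + 4*O
n(u, z) = -3*z - 3*u*z² (n(u, z) = -3*((z*u)*z + z) = -3*((u*z)*z + z) = -3*(u*z² + z) = -3*(z + u*z²) = -3*z - 3*u*z²)
r = -24843 (r = -3*(-8 + 4*8)*(1 + (-8 + 4*8)/18) - 1*24675 = -3*(-8 + 32)*(1 + (-8 + 32)/18) - 24675 = -3*24*(1 + (1/18)*24) - 24675 = -3*24*(1 + 4/3) - 24675 = -3*24*7/3 - 24675 = -168 - 24675 = -24843)
G = -24843
√(G + P(200, -122)) = √(-24843 + 204) = √(-24639) = I*√24639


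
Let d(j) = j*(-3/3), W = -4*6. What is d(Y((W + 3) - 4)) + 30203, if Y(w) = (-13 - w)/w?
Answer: 755087/25 ≈ 30203.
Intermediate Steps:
W = -24
Y(w) = (-13 - w)/w
d(j) = -j (d(j) = j*(-3*⅓) = j*(-1) = -j)
d(Y((W + 3) - 4)) + 30203 = -(-13 - ((-24 + 3) - 4))/((-24 + 3) - 4) + 30203 = -(-13 - (-21 - 4))/(-21 - 4) + 30203 = -(-13 - 1*(-25))/(-25) + 30203 = -(-1)*(-13 + 25)/25 + 30203 = -(-1)*12/25 + 30203 = -1*(-12/25) + 30203 = 12/25 + 30203 = 755087/25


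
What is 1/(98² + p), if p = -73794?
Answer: -1/64190 ≈ -1.5579e-5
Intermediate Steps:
1/(98² + p) = 1/(98² - 73794) = 1/(9604 - 73794) = 1/(-64190) = -1/64190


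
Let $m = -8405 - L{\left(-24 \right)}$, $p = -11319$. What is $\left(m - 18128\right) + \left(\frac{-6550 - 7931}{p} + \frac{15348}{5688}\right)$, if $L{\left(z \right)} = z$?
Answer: $- \frac{47401634953}{1788402} \approx -26505.0$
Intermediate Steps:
$m = -8381$ ($m = -8405 - -24 = -8405 + 24 = -8381$)
$\left(m - 18128\right) + \left(\frac{-6550 - 7931}{p} + \frac{15348}{5688}\right) = \left(-8381 - 18128\right) + \left(\frac{-6550 - 7931}{-11319} + \frac{15348}{5688}\right) = -26509 + \left(\left(-14481\right) \left(- \frac{1}{11319}\right) + 15348 \cdot \frac{1}{5688}\right) = -26509 + \left(\frac{4827}{3773} + \frac{1279}{474}\right) = -26509 + \frac{7113665}{1788402} = - \frac{47401634953}{1788402}$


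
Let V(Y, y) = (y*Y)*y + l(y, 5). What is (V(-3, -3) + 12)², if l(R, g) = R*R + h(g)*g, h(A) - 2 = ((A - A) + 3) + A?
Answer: 1936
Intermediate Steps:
h(A) = 5 + A (h(A) = 2 + (((A - A) + 3) + A) = 2 + ((0 + 3) + A) = 2 + (3 + A) = 5 + A)
l(R, g) = R² + g*(5 + g) (l(R, g) = R*R + (5 + g)*g = R² + g*(5 + g))
V(Y, y) = 50 + y² + Y*y² (V(Y, y) = (y*Y)*y + (y² + 5*(5 + 5)) = (Y*y)*y + (y² + 5*10) = Y*y² + (y² + 50) = Y*y² + (50 + y²) = 50 + y² + Y*y²)
(V(-3, -3) + 12)² = ((50 + (-3)² - 3*(-3)²) + 12)² = ((50 + 9 - 3*9) + 12)² = ((50 + 9 - 27) + 12)² = (32 + 12)² = 44² = 1936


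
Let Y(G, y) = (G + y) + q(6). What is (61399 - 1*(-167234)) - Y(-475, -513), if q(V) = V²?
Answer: 229585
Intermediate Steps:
Y(G, y) = 36 + G + y (Y(G, y) = (G + y) + 6² = (G + y) + 36 = 36 + G + y)
(61399 - 1*(-167234)) - Y(-475, -513) = (61399 - 1*(-167234)) - (36 - 475 - 513) = (61399 + 167234) - 1*(-952) = 228633 + 952 = 229585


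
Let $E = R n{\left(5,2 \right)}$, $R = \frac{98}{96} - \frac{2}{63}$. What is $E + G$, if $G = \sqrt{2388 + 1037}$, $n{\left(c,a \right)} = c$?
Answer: $\frac{4985}{1008} + 5 \sqrt{137} \approx 63.469$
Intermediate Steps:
$R = \frac{997}{1008}$ ($R = 98 \cdot \frac{1}{96} - \frac{2}{63} = \frac{49}{48} - \frac{2}{63} = \frac{997}{1008} \approx 0.98909$)
$G = 5 \sqrt{137}$ ($G = \sqrt{3425} = 5 \sqrt{137} \approx 58.523$)
$E = \frac{4985}{1008}$ ($E = \frac{997}{1008} \cdot 5 = \frac{4985}{1008} \approx 4.9454$)
$E + G = \frac{4985}{1008} + 5 \sqrt{137}$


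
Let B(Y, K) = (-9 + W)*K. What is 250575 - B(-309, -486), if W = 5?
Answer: 248631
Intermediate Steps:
B(Y, K) = -4*K (B(Y, K) = (-9 + 5)*K = -4*K)
250575 - B(-309, -486) = 250575 - (-4)*(-486) = 250575 - 1*1944 = 250575 - 1944 = 248631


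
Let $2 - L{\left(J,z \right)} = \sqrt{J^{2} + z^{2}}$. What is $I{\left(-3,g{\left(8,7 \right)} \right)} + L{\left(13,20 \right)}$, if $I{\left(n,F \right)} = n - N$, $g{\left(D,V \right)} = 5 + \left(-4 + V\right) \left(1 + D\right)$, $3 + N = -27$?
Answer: $29 - \sqrt{569} \approx 5.1463$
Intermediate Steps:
$N = -30$ ($N = -3 - 27 = -30$)
$g{\left(D,V \right)} = 5 + \left(1 + D\right) \left(-4 + V\right)$
$L{\left(J,z \right)} = 2 - \sqrt{J^{2} + z^{2}}$
$I{\left(n,F \right)} = 30 + n$ ($I{\left(n,F \right)} = n - -30 = n + 30 = 30 + n$)
$I{\left(-3,g{\left(8,7 \right)} \right)} + L{\left(13,20 \right)} = \left(30 - 3\right) + \left(2 - \sqrt{13^{2} + 20^{2}}\right) = 27 + \left(2 - \sqrt{169 + 400}\right) = 27 + \left(2 - \sqrt{569}\right) = 29 - \sqrt{569}$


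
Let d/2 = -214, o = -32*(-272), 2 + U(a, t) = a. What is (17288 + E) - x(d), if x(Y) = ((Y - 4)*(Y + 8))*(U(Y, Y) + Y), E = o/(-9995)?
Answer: 1556149607256/9995 ≈ 1.5569e+8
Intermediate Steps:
U(a, t) = -2 + a
o = 8704
d = -428 (d = 2*(-214) = -428)
E = -8704/9995 (E = 8704/(-9995) = 8704*(-1/9995) = -8704/9995 ≈ -0.87084)
x(Y) = (-4 + Y)*(-2 + 2*Y)*(8 + Y) (x(Y) = ((Y - 4)*(Y + 8))*((-2 + Y) + Y) = ((-4 + Y)*(8 + Y))*(-2 + 2*Y) = (-4 + Y)*(-2 + 2*Y)*(8 + Y))
(17288 + E) - x(d) = (17288 - 8704/9995) - (64 - 72*(-428) + 2*(-428)³ + 6*(-428)²) = 172784856/9995 - (64 + 30816 + 2*(-78402752) + 6*183184) = 172784856/9995 - (64 + 30816 - 156805504 + 1099104) = 172784856/9995 - 1*(-155675520) = 172784856/9995 + 155675520 = 1556149607256/9995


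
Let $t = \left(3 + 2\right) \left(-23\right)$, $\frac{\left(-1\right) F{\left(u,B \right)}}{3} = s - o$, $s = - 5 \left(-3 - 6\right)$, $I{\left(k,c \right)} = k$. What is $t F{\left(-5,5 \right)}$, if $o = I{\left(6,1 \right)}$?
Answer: $13455$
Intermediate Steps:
$o = 6$
$s = 45$ ($s = - 5 \left(-3 - 6\right) = \left(-5\right) \left(-9\right) = 45$)
$F{\left(u,B \right)} = -117$ ($F{\left(u,B \right)} = - 3 \left(45 - 6\right) = \left(-3\right) 39 = -117$)
$t = -115$ ($t = 5 \left(-23\right) = -115$)
$t F{\left(-5,5 \right)} = \left(-115\right) \left(-117\right) = 13455$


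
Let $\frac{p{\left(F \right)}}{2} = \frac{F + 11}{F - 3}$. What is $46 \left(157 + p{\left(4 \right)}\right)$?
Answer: $8602$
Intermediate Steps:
$p{\left(F \right)} = \frac{2 \left(11 + F\right)}{-3 + F}$ ($p{\left(F \right)} = 2 \frac{F + 11}{F - 3} = 2 \frac{11 + F}{-3 + F} = \frac{2 \left(11 + F\right)}{-3 + F}$)
$46 \left(157 + p{\left(4 \right)}\right) = 46 \left(157 + \frac{2 \left(11 + 4\right)}{-3 + 4}\right) = 46 \left(157 + 2 \cdot 1^{-1} \cdot 15\right) = 46 \left(157 + 2 \cdot 1 \cdot 15\right) = 46 \left(157 + 30\right) = 46 \cdot 187 = 8602$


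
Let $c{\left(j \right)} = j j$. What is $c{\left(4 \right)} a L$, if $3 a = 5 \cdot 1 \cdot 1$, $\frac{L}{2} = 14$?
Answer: $\frac{2240}{3} \approx 746.67$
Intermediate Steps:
$L = 28$ ($L = 2 \cdot 14 = 28$)
$c{\left(j \right)} = j^{2}$
$a = \frac{5}{3}$ ($a = \frac{5 \cdot 1 \cdot 1}{3} = \frac{5 \cdot 1}{3} = \frac{1}{3} \cdot 5 = \frac{5}{3} \approx 1.6667$)
$c{\left(4 \right)} a L = 4^{2} \cdot \frac{5}{3} \cdot 28 = 16 \cdot \frac{5}{3} \cdot 28 = \frac{80}{3} \cdot 28 = \frac{2240}{3}$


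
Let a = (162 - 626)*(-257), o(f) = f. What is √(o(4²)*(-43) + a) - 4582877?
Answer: -4582877 + 4*√7410 ≈ -4.5825e+6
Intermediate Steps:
a = 119248 (a = -464*(-257) = 119248)
√(o(4²)*(-43) + a) - 4582877 = √(4²*(-43) + 119248) - 4582877 = √(16*(-43) + 119248) - 4582877 = √(-688 + 119248) - 4582877 = √118560 - 4582877 = 4*√7410 - 4582877 = -4582877 + 4*√7410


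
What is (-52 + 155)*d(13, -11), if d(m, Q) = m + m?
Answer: 2678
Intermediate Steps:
d(m, Q) = 2*m
(-52 + 155)*d(13, -11) = (-52 + 155)*(2*13) = 103*26 = 2678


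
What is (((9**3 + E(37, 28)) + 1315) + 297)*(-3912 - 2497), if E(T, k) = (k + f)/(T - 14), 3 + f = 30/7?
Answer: -2416872354/161 ≈ -1.5012e+7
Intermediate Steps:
f = 9/7 (f = -3 + 30/7 = 9/7 ≈ 1.2857)
E(T, k) = (9/7 + k)/(-14 + T) (E(T, k) = (k + 9/7)/(T - 14) = (9/7 + k)/(-14 + T))
(((9**3 + E(37, 28)) + 1315) + 297)*(-3912 - 2497) = (((9**3 + (9/7 + 28)/(-14 + 37)) + 1315) + 297)*(-3912 - 2497) = (((729 + (205/7)/23) + 1315) + 297)*(-6409) = (((729 + (1/23)*(205/7)) + 1315) + 297)*(-6409) = (((729 + 205/161) + 1315) + 297)*(-6409) = ((117574/161 + 1315) + 297)*(-6409) = (329289/161 + 297)*(-6409) = (377106/161)*(-6409) = -2416872354/161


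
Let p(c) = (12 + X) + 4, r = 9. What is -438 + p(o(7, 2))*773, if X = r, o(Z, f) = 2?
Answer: 18887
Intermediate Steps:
X = 9
p(c) = 25 (p(c) = (12 + 9) + 4 = 21 + 4 = 25)
-438 + p(o(7, 2))*773 = -438 + 25*773 = -438 + 19325 = 18887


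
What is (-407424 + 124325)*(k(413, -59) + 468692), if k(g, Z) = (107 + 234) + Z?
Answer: -132766070426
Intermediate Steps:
k(g, Z) = 341 + Z
(-407424 + 124325)*(k(413, -59) + 468692) = (-407424 + 124325)*((341 - 59) + 468692) = -283099*(282 + 468692) = -283099*468974 = -132766070426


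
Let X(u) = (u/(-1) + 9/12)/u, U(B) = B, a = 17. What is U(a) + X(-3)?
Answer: 63/4 ≈ 15.750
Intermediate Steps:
X(u) = (¾ - u)/u (X(u) = (u*(-1) + 9*(1/12))/u = (-u + ¾)/u = (¾ - u)/u)
U(a) + X(-3) = 17 + (¾ - 1*(-3))/(-3) = 17 - (¾ + 3)/3 = 17 - ⅓*15/4 = 17 - 5/4 = 63/4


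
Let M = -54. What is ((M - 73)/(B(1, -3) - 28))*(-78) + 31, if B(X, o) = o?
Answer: -8945/31 ≈ -288.55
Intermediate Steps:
((M - 73)/(B(1, -3) - 28))*(-78) + 31 = ((-54 - 73)/(-3 - 28))*(-78) + 31 = -127/(-31)*(-78) + 31 = -127*(-1/31)*(-78) + 31 = (127/31)*(-78) + 31 = -9906/31 + 31 = -8945/31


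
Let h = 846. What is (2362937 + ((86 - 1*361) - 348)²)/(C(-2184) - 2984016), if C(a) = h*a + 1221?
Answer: -917022/1610153 ≈ -0.56952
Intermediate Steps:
C(a) = 1221 + 846*a (C(a) = 846*a + 1221 = 1221 + 846*a)
(2362937 + ((86 - 1*361) - 348)²)/(C(-2184) - 2984016) = (2362937 + ((86 - 1*361) - 348)²)/((1221 + 846*(-2184)) - 2984016) = (2362937 + ((86 - 361) - 348)²)/((1221 - 1847664) - 2984016) = (2362937 + (-275 - 348)²)/(-1846443 - 2984016) = (2362937 + (-623)²)/(-4830459) = (2362937 + 388129)*(-1/4830459) = 2751066*(-1/4830459) = -917022/1610153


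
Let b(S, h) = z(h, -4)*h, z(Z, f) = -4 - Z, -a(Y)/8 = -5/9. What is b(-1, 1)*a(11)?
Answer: -200/9 ≈ -22.222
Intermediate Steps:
a(Y) = 40/9 (a(Y) = -(-40)/9 = -8*(-5/9) = 40/9)
b(S, h) = h*(-4 - h) (b(S, h) = (-4 - h)*h = h*(-4 - h))
b(-1, 1)*a(11) = -1*1*(4 + 1)*(40/9) = -1*1*5*(40/9) = -5*40/9 = -200/9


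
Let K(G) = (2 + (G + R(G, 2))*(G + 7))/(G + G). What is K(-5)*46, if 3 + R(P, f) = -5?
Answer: 552/5 ≈ 110.40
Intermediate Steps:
R(P, f) = -8 (R(P, f) = -3 - 5 = -8)
K(G) = (2 + (-8 + G)*(7 + G))/(2*G) (K(G) = (2 + (G - 8)*(G + 7))/(G + G) = (2 + (-8 + G)*(7 + G))/((2*G)) = (2 + (-8 + G)*(7 + G))*(1/(2*G)) = (2 + (-8 + G)*(7 + G))/(2*G))
K(-5)*46 = ((½)*(-54 - 5*(-1 - 5))/(-5))*46 = ((½)*(-⅕)*(-54 - 5*(-6)))*46 = ((½)*(-⅕)*(-54 + 30))*46 = ((½)*(-⅕)*(-24))*46 = (12/5)*46 = 552/5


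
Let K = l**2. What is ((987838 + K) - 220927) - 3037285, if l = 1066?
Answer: -1134018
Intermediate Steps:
K = 1136356 (K = 1066**2 = 1136356)
((987838 + K) - 220927) - 3037285 = ((987838 + 1136356) - 220927) - 3037285 = (2124194 - 220927) - 3037285 = 1903267 - 3037285 = -1134018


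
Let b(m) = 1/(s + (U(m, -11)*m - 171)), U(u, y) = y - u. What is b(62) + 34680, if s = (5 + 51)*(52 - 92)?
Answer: 240575159/6937 ≈ 34680.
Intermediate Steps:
s = -2240 (s = 56*(-40) = -2240)
b(m) = 1/(-2411 + m*(-11 - m)) (b(m) = 1/(-2240 + ((-11 - m)*m - 171)) = 1/(-2240 + (m*(-11 - m) - 171)) = 1/(-2240 + (-171 + m*(-11 - m))) = 1/(-2411 + m*(-11 - m)))
b(62) + 34680 = 1/(-2411 + 62*(-11 - 1*62)) + 34680 = 1/(-2411 + 62*(-11 - 62)) + 34680 = 1/(-2411 + 62*(-73)) + 34680 = 1/(-2411 - 4526) + 34680 = 1/(-6937) + 34680 = -1/6937 + 34680 = 240575159/6937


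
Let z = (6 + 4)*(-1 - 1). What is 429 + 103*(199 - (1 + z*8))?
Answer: 37303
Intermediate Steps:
z = -20 (z = 10*(-2) = -20)
429 + 103*(199 - (1 + z*8)) = 429 + 103*(199 - (1 - 20*8)) = 429 + 103*(199 - (1 - 160)) = 429 + 103*(199 - 1*(-159)) = 429 + 103*(199 + 159) = 429 + 103*358 = 429 + 36874 = 37303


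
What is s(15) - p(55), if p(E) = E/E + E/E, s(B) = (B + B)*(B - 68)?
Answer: -1592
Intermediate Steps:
s(B) = 2*B*(-68 + B) (s(B) = (2*B)*(-68 + B) = 2*B*(-68 + B))
p(E) = 2 (p(E) = 1 + 1 = 2)
s(15) - p(55) = 2*15*(-68 + 15) - 1*2 = 2*15*(-53) - 2 = -1590 - 2 = -1592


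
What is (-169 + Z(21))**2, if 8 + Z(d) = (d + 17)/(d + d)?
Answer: 13675204/441 ≈ 31010.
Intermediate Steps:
Z(d) = -8 + (17 + d)/(2*d) (Z(d) = -8 + (d + 17)/(d + d) = -8 + (17 + d)/((2*d)) = -8 + (17 + d)*(1/(2*d)) = -8 + (17 + d)/(2*d))
(-169 + Z(21))**2 = (-169 + (1/2)*(17 - 15*21)/21)**2 = (-169 + (1/2)*(1/21)*(17 - 315))**2 = (-169 + (1/2)*(1/21)*(-298))**2 = (-169 - 149/21)**2 = (-3698/21)**2 = 13675204/441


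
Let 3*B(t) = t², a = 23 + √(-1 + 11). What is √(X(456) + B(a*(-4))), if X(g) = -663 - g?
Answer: √(15801 + 2208*√10)/3 ≈ 50.314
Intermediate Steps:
a = 23 + √10 ≈ 26.162
B(t) = t²/3
√(X(456) + B(a*(-4))) = √((-663 - 1*456) + ((23 + √10)*(-4))²/3) = √((-663 - 456) + (-92 - 4*√10)²/3) = √(-1119 + (-92 - 4*√10)²/3)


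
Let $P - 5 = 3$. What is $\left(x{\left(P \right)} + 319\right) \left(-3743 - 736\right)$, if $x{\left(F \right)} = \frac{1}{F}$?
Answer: $- \frac{11434887}{8} \approx -1.4294 \cdot 10^{6}$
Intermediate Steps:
$P = 8$ ($P = 5 + 3 = 8$)
$\left(x{\left(P \right)} + 319\right) \left(-3743 - 736\right) = \left(\frac{1}{8} + 319\right) \left(-3743 - 736\right) = \left(\frac{1}{8} + 319\right) \left(-4479\right) = \frac{2553}{8} \left(-4479\right) = - \frac{11434887}{8}$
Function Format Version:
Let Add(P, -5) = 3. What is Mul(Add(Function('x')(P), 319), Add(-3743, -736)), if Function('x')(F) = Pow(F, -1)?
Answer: Rational(-11434887, 8) ≈ -1.4294e+6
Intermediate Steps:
P = 8 (P = Add(5, 3) = 8)
Mul(Add(Function('x')(P), 319), Add(-3743, -736)) = Mul(Add(Pow(8, -1), 319), Add(-3743, -736)) = Mul(Add(Rational(1, 8), 319), -4479) = Mul(Rational(2553, 8), -4479) = Rational(-11434887, 8)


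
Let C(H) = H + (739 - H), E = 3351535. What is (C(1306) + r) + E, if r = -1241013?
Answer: 2111261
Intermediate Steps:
C(H) = 739
(C(1306) + r) + E = (739 - 1241013) + 3351535 = -1240274 + 3351535 = 2111261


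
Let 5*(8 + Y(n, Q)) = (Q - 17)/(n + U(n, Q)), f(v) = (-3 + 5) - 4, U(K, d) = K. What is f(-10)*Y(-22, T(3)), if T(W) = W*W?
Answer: 876/55 ≈ 15.927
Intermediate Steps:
f(v) = -2 (f(v) = 2 - 4 = -2)
T(W) = W**2
Y(n, Q) = -8 + (-17 + Q)/(10*n) (Y(n, Q) = -8 + ((Q - 17)/(n + n))/5 = -8 + ((-17 + Q)/((2*n)))/5 = -8 + ((-17 + Q)*(1/(2*n)))/5 = -8 + ((-17 + Q)/(2*n))/5 = -8 + (-17 + Q)/(10*n))
f(-10)*Y(-22, T(3)) = -(-17 + 3**2 - 80*(-22))/(5*(-22)) = -(-1)*(-17 + 9 + 1760)/(5*22) = -(-1)*1752/(5*22) = -2*(-438/55) = 876/55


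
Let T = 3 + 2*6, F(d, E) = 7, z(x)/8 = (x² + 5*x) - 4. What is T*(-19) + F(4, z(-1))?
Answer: -278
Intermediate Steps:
z(x) = -32 + 8*x² + 40*x (z(x) = 8*((x² + 5*x) - 4) = 8*(-4 + x² + 5*x) = -32 + 8*x² + 40*x)
T = 15 (T = 3 + 12 = 15)
T*(-19) + F(4, z(-1)) = 15*(-19) + 7 = -285 + 7 = -278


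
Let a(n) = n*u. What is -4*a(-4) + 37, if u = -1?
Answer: 21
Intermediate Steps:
a(n) = -n (a(n) = n*(-1) = -n)
-4*a(-4) + 37 = -(-4)*(-4) + 37 = -4*4 + 37 = -16 + 37 = 21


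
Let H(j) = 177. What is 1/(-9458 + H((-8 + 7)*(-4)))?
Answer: -1/9281 ≈ -0.00010775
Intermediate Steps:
1/(-9458 + H((-8 + 7)*(-4))) = 1/(-9458 + 177) = 1/(-9281) = -1/9281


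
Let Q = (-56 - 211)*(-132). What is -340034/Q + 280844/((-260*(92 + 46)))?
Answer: -230192561/13172445 ≈ -17.475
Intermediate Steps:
Q = 35244 (Q = -267*(-132) = 35244)
-340034/Q + 280844/((-260*(92 + 46))) = -340034/35244 + 280844/((-260*(92 + 46))) = -340034*1/35244 + 280844/((-260*138)) = -170017/17622 + 280844/(-35880) = -170017/17622 + 280844*(-1/35880) = -170017/17622 - 70211/8970 = -230192561/13172445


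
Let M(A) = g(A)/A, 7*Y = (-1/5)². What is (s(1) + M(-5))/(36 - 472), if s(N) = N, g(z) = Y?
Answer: -437/190750 ≈ -0.0022910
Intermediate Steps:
Y = 1/175 (Y = (-1/5)²/7 = (-1*⅕)²/7 = (-⅕)²/7 = (⅐)*(1/25) = 1/175 ≈ 0.0057143)
g(z) = 1/175
M(A) = 1/(175*A)
(s(1) + M(-5))/(36 - 472) = (1 + (1/175)/(-5))/(36 - 472) = (1 + (1/175)*(-⅕))/(-436) = (1 - 1/875)*(-1/436) = (874/875)*(-1/436) = -437/190750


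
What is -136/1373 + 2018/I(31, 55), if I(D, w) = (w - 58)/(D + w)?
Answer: -238281812/4119 ≈ -57849.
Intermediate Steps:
I(D, w) = (-58 + w)/(D + w)
-136/1373 + 2018/I(31, 55) = -136/1373 + 2018/(((-58 + 55)/(31 + 55))) = -136*1/1373 + 2018/((-3/86)) = -136/1373 + 2018/(((1/86)*(-3))) = -136/1373 + 2018/(-3/86) = -136/1373 + 2018*(-86/3) = -136/1373 - 173548/3 = -238281812/4119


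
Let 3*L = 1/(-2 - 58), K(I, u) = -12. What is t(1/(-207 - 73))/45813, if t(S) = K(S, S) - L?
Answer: -2159/8246340 ≈ -0.00026181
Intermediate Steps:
L = -1/180 (L = 1/(3*(-2 - 58)) = (⅓)/(-60) = (⅓)*(-1/60) = -1/180 ≈ -0.0055556)
t(S) = -2159/180 (t(S) = -12 - 1*(-1/180) = -12 + 1/180 = -2159/180)
t(1/(-207 - 73))/45813 = -2159/180/45813 = -2159/180*1/45813 = -2159/8246340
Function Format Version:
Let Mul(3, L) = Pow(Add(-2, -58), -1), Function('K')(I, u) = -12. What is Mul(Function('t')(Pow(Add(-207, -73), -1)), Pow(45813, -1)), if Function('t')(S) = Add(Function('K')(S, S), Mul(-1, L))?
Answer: Rational(-2159, 8246340) ≈ -0.00026181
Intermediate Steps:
L = Rational(-1, 180) (L = Mul(Rational(1, 3), Pow(Add(-2, -58), -1)) = Mul(Rational(1, 3), Pow(-60, -1)) = Mul(Rational(1, 3), Rational(-1, 60)) = Rational(-1, 180) ≈ -0.0055556)
Function('t')(S) = Rational(-2159, 180) (Function('t')(S) = Add(-12, Mul(-1, Rational(-1, 180))) = Add(-12, Rational(1, 180)) = Rational(-2159, 180))
Mul(Function('t')(Pow(Add(-207, -73), -1)), Pow(45813, -1)) = Mul(Rational(-2159, 180), Pow(45813, -1)) = Mul(Rational(-2159, 180), Rational(1, 45813)) = Rational(-2159, 8246340)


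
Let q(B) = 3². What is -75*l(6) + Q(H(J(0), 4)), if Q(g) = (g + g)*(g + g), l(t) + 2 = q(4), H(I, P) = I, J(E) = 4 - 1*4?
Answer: -525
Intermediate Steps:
J(E) = 0 (J(E) = 4 - 4 = 0)
q(B) = 9
l(t) = 7 (l(t) = -2 + 9 = 7)
Q(g) = 4*g² (Q(g) = (2*g)*(2*g) = 4*g²)
-75*l(6) + Q(H(J(0), 4)) = -75*7 + 4*0² = -525 + 4*0 = -525 + 0 = -525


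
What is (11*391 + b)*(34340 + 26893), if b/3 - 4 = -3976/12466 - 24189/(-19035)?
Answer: 1161284613555794/4394265 ≈ 2.6427e+8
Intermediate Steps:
b = 195836359/13182795 (b = 12 + 3*(-3976/12466 - 24189/(-19035)) = 12 + 3*(-3976*1/12466 - 24189*(-1/19035)) = 12 + 3*(-1988/6233 + 8063/6345) = 12 + 3*(37642819/39548385) = 12 + 37642819/13182795 = 195836359/13182795 ≈ 14.855)
(11*391 + b)*(34340 + 26893) = (11*391 + 195836359/13182795)*(34340 + 26893) = (4301 + 195836359/13182795)*61233 = (56895037654/13182795)*61233 = 1161284613555794/4394265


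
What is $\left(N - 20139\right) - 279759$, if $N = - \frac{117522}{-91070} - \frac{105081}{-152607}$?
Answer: $- \frac{99236446542988}{330902845} \approx -2.999 \cdot 10^{5}$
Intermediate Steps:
$N = \frac{654866822}{330902845}$ ($N = \left(-117522\right) \left(- \frac{1}{91070}\right) - - \frac{35027}{50869} = \frac{58761}{45535} + \frac{35027}{50869} = \frac{654866822}{330902845} \approx 1.979$)
$\left(N - 20139\right) - 279759 = \left(\frac{654866822}{330902845} - 20139\right) - 279759 = - \frac{6663397528633}{330902845} - 279759 = - \frac{99236446542988}{330902845}$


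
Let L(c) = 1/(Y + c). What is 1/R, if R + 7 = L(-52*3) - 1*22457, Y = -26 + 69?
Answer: -113/2538433 ≈ -4.4516e-5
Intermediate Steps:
Y = 43
L(c) = 1/(43 + c)
R = -2538433/113 (R = -7 + (1/(43 - 52*3) - 1*22457) = -7 + (1/(43 - 156) - 22457) = -7 + (1/(-113) - 22457) = -7 + (-1/113 - 22457) = -7 - 2537642/113 = -2538433/113 ≈ -22464.)
1/R = 1/(-2538433/113) = -113/2538433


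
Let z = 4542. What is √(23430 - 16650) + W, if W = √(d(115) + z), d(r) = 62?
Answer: 2*√1151 + 2*√1695 ≈ 150.19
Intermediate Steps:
W = 2*√1151 (W = √(62 + 4542) = √4604 = 2*√1151 ≈ 67.853)
√(23430 - 16650) + W = √(23430 - 16650) + 2*√1151 = √6780 + 2*√1151 = 2*√1695 + 2*√1151 = 2*√1151 + 2*√1695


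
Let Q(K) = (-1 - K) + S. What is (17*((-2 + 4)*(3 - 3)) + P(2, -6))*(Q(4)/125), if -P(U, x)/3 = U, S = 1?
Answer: 24/125 ≈ 0.19200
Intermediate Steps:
P(U, x) = -3*U
Q(K) = -K (Q(K) = (-1 - K) + 1 = -K)
(17*((-2 + 4)*(3 - 3)) + P(2, -6))*(Q(4)/125) = (17*((-2 + 4)*(3 - 3)) - 3*2)*(-1*4/125) = (17*(2*0) - 6)*(-4*1/125) = (17*0 - 6)*(-4/125) = (0 - 6)*(-4/125) = -6*(-4/125) = 24/125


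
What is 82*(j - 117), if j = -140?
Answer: -21074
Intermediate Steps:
82*(j - 117) = 82*(-140 - 117) = 82*(-257) = -21074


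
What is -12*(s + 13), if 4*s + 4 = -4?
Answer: -132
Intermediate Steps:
s = -2 (s = -1 + (¼)*(-4) = -1 - 1 = -2)
-12*(s + 13) = -12*(-2 + 13) = -12*11 = -132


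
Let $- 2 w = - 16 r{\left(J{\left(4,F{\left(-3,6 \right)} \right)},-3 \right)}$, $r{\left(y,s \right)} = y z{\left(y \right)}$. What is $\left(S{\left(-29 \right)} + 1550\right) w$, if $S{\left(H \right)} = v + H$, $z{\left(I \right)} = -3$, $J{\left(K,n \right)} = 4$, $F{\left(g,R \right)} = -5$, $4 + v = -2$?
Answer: $-145440$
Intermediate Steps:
$v = -6$ ($v = -4 - 2 = -6$)
$S{\left(H \right)} = -6 + H$
$r{\left(y,s \right)} = - 3 y$ ($r{\left(y,s \right)} = y \left(-3\right) = - 3 y$)
$w = -96$ ($w = - \frac{\left(-16\right) \left(\left(-3\right) 4\right)}{2} = - \frac{\left(-16\right) \left(-12\right)}{2} = \left(- \frac{1}{2}\right) 192 = -96$)
$\left(S{\left(-29 \right)} + 1550\right) w = \left(\left(-6 - 29\right) + 1550\right) \left(-96\right) = \left(-35 + 1550\right) \left(-96\right) = 1515 \left(-96\right) = -145440$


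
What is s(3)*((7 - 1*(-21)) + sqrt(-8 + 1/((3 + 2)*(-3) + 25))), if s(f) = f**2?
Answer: 252 + 9*I*sqrt(790)/10 ≈ 252.0 + 25.296*I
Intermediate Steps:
s(3)*((7 - 1*(-21)) + sqrt(-8 + 1/((3 + 2)*(-3) + 25))) = 3**2*((7 - 1*(-21)) + sqrt(-8 + 1/((3 + 2)*(-3) + 25))) = 9*((7 + 21) + sqrt(-8 + 1/(5*(-3) + 25))) = 9*(28 + sqrt(-8 + 1/(-15 + 25))) = 9*(28 + sqrt(-8 + 1/10)) = 9*(28 + sqrt(-79/10)) = 9*(28 + I*sqrt(790)/10) = 252 + 9*I*sqrt(790)/10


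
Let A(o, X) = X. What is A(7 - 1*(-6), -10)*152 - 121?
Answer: -1641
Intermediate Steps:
A(7 - 1*(-6), -10)*152 - 121 = -10*152 - 121 = -1520 - 121 = -1641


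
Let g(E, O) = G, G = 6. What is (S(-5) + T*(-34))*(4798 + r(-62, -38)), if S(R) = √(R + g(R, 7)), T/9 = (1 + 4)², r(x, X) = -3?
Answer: -36676955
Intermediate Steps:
g(E, O) = 6
T = 225 (T = 9*(1 + 4)² = 9*5² = 9*25 = 225)
S(R) = √(6 + R) (S(R) = √(R + 6) = √(6 + R))
(S(-5) + T*(-34))*(4798 + r(-62, -38)) = (√(6 - 5) + 225*(-34))*(4798 - 3) = (√1 - 7650)*4795 = (1 - 7650)*4795 = -7649*4795 = -36676955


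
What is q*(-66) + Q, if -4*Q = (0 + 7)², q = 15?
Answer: -4009/4 ≈ -1002.3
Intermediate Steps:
Q = -49/4 (Q = -(0 + 7)²/4 = -¼*7² = -¼*49 = -49/4 ≈ -12.250)
q*(-66) + Q = 15*(-66) - 49/4 = -990 - 49/4 = -4009/4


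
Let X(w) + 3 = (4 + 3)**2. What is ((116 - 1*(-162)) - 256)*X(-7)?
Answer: 1012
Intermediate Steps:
X(w) = 46 (X(w) = -3 + (4 + 3)**2 = -3 + 7**2 = -3 + 49 = 46)
((116 - 1*(-162)) - 256)*X(-7) = ((116 - 1*(-162)) - 256)*46 = ((116 + 162) - 256)*46 = (278 - 256)*46 = 22*46 = 1012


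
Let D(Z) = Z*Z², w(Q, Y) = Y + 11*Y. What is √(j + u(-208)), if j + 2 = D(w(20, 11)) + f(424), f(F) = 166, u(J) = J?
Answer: 2*√574981 ≈ 1516.6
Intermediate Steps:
w(Q, Y) = 12*Y
D(Z) = Z³
j = 2300132 (j = -2 + ((12*11)³ + 166) = -2 + (132³ + 166) = -2 + (2299968 + 166) = -2 + 2300134 = 2300132)
√(j + u(-208)) = √(2300132 - 208) = √2299924 = 2*√574981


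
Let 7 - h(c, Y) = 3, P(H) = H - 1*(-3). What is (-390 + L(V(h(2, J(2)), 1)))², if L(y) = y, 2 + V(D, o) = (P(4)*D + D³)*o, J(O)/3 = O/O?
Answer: 90000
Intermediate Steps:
P(H) = 3 + H (P(H) = H + 3 = 3 + H)
J(O) = 3 (J(O) = 3*(O/O) = 3*1 = 3)
h(c, Y) = 4 (h(c, Y) = 7 - 1*3 = 7 - 3 = 4)
V(D, o) = -2 + o*(D³ + 7*D) (V(D, o) = -2 + ((3 + 4)*D + D³)*o = -2 + (7*D + D³)*o = -2 + (D³ + 7*D)*o = -2 + o*(D³ + 7*D))
(-390 + L(V(h(2, J(2)), 1)))² = (-390 + (-2 + 1*4³ + 7*4*1))² = (-390 + (-2 + 1*64 + 28))² = (-390 + (-2 + 64 + 28))² = (-390 + 90)² = (-300)² = 90000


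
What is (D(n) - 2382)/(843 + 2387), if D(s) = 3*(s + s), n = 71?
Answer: -978/1615 ≈ -0.60557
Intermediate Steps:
D(s) = 6*s (D(s) = 3*(2*s) = 6*s)
(D(n) - 2382)/(843 + 2387) = (6*71 - 2382)/(843 + 2387) = (426 - 2382)/3230 = -1956*1/3230 = -978/1615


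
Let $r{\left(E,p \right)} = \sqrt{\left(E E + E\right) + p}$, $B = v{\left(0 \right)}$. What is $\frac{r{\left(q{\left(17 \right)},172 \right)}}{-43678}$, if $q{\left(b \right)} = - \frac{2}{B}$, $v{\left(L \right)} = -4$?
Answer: $- \frac{\sqrt{691}}{87356} \approx -0.00030092$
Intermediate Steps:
$B = -4$
$q{\left(b \right)} = \frac{1}{2}$ ($q{\left(b \right)} = - \frac{2}{-4} = \left(-2\right) \left(- \frac{1}{4}\right) = \frac{1}{2}$)
$r{\left(E,p \right)} = \sqrt{E + p + E^{2}}$ ($r{\left(E,p \right)} = \sqrt{\left(E^{2} + E\right) + p} = \sqrt{\left(E + E^{2}\right) + p} = \sqrt{E + p + E^{2}}$)
$\frac{r{\left(q{\left(17 \right)},172 \right)}}{-43678} = \frac{\sqrt{\frac{1}{2} + 172 + \left(\frac{1}{2}\right)^{2}}}{-43678} = \sqrt{\frac{1}{2} + 172 + \frac{1}{4}} \left(- \frac{1}{43678}\right) = \sqrt{\frac{691}{4}} \left(- \frac{1}{43678}\right) = \frac{\sqrt{691}}{2} \left(- \frac{1}{43678}\right) = - \frac{\sqrt{691}}{87356}$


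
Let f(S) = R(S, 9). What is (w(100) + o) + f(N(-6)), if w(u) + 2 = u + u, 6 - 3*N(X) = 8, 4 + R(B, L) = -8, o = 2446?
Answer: 2632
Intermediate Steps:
R(B, L) = -12 (R(B, L) = -4 - 8 = -12)
N(X) = -⅔ (N(X) = 2 - ⅓*8 = 2 - 8/3 = -⅔)
w(u) = -2 + 2*u (w(u) = -2 + (u + u) = -2 + 2*u)
f(S) = -12
(w(100) + o) + f(N(-6)) = ((-2 + 2*100) + 2446) - 12 = ((-2 + 200) + 2446) - 12 = (198 + 2446) - 12 = 2644 - 12 = 2632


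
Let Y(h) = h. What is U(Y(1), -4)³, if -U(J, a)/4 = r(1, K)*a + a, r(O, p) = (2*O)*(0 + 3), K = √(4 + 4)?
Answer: 1404928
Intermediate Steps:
K = 2*√2 (K = √8 = 2*√2 ≈ 2.8284)
r(O, p) = 6*O (r(O, p) = (2*O)*3 = 6*O)
U(J, a) = -28*a (U(J, a) = -4*((6*1)*a + a) = -4*(6*a + a) = -28*a)
U(Y(1), -4)³ = (-28*(-4))³ = 112³ = 1404928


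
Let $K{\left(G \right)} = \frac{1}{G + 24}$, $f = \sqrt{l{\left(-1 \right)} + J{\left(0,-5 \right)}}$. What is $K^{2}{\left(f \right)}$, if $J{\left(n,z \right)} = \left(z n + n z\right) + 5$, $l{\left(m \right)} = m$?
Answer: $\frac{1}{676} \approx 0.0014793$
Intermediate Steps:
$J{\left(n,z \right)} = 5 + 2 n z$ ($J{\left(n,z \right)} = \left(n z + n z\right) + 5 = 2 n z + 5 = 5 + 2 n z$)
$f = 2$ ($f = \sqrt{-1 + \left(5 + 2 \cdot 0 \left(-5\right)\right)} = \sqrt{-1 + \left(5 + 0\right)} = \sqrt{-1 + 5} = \sqrt{4} = 2$)
$K{\left(G \right)} = \frac{1}{24 + G}$
$K^{2}{\left(f \right)} = \left(\frac{1}{24 + 2}\right)^{2} = \left(\frac{1}{26}\right)^{2} = \frac{1}{676}$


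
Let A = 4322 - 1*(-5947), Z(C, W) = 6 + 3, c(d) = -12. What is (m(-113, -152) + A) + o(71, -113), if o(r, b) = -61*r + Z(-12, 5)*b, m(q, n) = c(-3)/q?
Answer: 556085/113 ≈ 4921.1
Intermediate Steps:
Z(C, W) = 9
m(q, n) = -12/q
o(r, b) = -61*r + 9*b
A = 10269 (A = 4322 + 5947 = 10269)
(m(-113, -152) + A) + o(71, -113) = (-12/(-113) + 10269) + (-61*71 + 9*(-113)) = (-12*(-1/113) + 10269) + (-4331 - 1017) = (12/113 + 10269) - 5348 = 1160409/113 - 5348 = 556085/113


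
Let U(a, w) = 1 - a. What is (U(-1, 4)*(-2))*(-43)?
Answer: 172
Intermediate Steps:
(U(-1, 4)*(-2))*(-43) = ((1 - 1*(-1))*(-2))*(-43) = ((1 + 1)*(-2))*(-43) = (2*(-2))*(-43) = -4*(-43) = 172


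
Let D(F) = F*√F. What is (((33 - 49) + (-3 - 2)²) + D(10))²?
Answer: 1081 + 180*√10 ≈ 1650.2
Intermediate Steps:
D(F) = F^(3/2)
(((33 - 49) + (-3 - 2)²) + D(10))² = (((33 - 49) + (-3 - 2)²) + 10^(3/2))² = ((-16 + (-5)²) + 10*√10)² = ((-16 + 25) + 10*√10)² = (9 + 10*√10)²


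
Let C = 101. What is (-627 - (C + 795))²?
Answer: 2319529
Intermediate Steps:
(-627 - (C + 795))² = (-627 - (101 + 795))² = (-627 - 1*896)² = (-627 - 896)² = (-1523)² = 2319529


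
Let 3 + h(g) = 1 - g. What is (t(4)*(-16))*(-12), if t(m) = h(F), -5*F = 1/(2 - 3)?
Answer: -2112/5 ≈ -422.40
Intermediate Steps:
F = ⅕ (F = -1/(5*(2 - 3)) = -⅕/(-1) = -⅕*(-1) = ⅕ ≈ 0.20000)
h(g) = -2 - g (h(g) = -3 + (1 - g) = -2 - g)
t(m) = -11/5 (t(m) = -2 - 1*⅕ = -2 - ⅕ = -11/5)
(t(4)*(-16))*(-12) = -11/5*(-16)*(-12) = (176/5)*(-12) = -2112/5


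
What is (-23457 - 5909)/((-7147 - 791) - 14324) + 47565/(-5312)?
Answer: -451449919/59127872 ≈ -7.6351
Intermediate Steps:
(-23457 - 5909)/((-7147 - 791) - 14324) + 47565/(-5312) = -29366/(-7938 - 14324) + 47565*(-1/5312) = -29366/(-22262) - 47565/5312 = -29366*(-1/22262) - 47565/5312 = 14683/11131 - 47565/5312 = -451449919/59127872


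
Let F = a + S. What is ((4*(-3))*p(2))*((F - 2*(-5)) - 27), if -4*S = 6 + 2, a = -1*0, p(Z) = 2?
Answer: 456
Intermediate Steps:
a = 0
S = -2 (S = -(6 + 2)/4 = -¼*8 = -2)
F = -2 (F = 0 - 2 = -2)
((4*(-3))*p(2))*((F - 2*(-5)) - 27) = ((4*(-3))*2)*((-2 - 2*(-5)) - 27) = (-12*2)*((-2 + 10) - 27) = -24*(8 - 27) = -24*(-19) = 456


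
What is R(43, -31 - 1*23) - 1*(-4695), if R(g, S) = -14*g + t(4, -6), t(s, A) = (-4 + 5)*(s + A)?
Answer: 4091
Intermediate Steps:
t(s, A) = A + s (t(s, A) = 1*(A + s) = A + s)
R(g, S) = -2 - 14*g (R(g, S) = -14*g + (-6 + 4) = -14*g - 2 = -2 - 14*g)
R(43, -31 - 1*23) - 1*(-4695) = (-2 - 14*43) - 1*(-4695) = (-2 - 602) + 4695 = -604 + 4695 = 4091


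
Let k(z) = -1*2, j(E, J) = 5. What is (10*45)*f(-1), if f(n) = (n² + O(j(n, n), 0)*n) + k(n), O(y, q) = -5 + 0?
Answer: 1800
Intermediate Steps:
O(y, q) = -5
k(z) = -2
f(n) = -2 + n² - 5*n (f(n) = (n² - 5*n) - 2 = -2 + n² - 5*n)
(10*45)*f(-1) = (10*45)*(-2 + (-1)² - 5*(-1)) = 450*(-2 + 1 + 5) = 450*4 = 1800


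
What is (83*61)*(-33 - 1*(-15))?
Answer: -91134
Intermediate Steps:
(83*61)*(-33 - 1*(-15)) = 5063*(-33 + 15) = 5063*(-18) = -91134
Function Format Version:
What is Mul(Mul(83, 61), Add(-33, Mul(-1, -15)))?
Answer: -91134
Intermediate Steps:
Mul(Mul(83, 61), Add(-33, Mul(-1, -15))) = Mul(5063, Add(-33, 15)) = Mul(5063, -18) = -91134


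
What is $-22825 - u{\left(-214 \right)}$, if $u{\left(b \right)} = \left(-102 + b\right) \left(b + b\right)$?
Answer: $-158073$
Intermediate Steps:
$u{\left(b \right)} = 2 b \left(-102 + b\right)$ ($u{\left(b \right)} = \left(-102 + b\right) 2 b = 2 b \left(-102 + b\right)$)
$-22825 - u{\left(-214 \right)} = -22825 - 2 \left(-214\right) \left(-102 - 214\right) = -22825 - 2 \left(-214\right) \left(-316\right) = -22825 - 135248 = -158073$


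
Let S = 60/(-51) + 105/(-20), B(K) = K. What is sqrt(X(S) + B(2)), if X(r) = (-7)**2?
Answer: sqrt(51) ≈ 7.1414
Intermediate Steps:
S = -437/68 (S = 60*(-1/51) + 105*(-1/20) = -20/17 - 21/4 = -437/68 ≈ -6.4265)
X(r) = 49
sqrt(X(S) + B(2)) = sqrt(49 + 2) = sqrt(51)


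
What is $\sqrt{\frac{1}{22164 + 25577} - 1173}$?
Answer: $\frac{8 i \sqrt{41773518223}}{47741} \approx 34.249 i$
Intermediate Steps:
$\sqrt{\frac{1}{22164 + 25577} - 1173} = \sqrt{\frac{1}{47741} - 1173} = \sqrt{- \frac{56000192}{47741}} = \frac{8 i \sqrt{41773518223}}{47741}$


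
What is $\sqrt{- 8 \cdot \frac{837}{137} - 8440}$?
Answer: $\frac{4 i \sqrt{9957982}}{137} \approx 92.135 i$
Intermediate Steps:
$\sqrt{- 8 \cdot \frac{837}{137} - 8440} = \sqrt{- 8 \cdot 837 \cdot \frac{1}{137} - 8440} = \sqrt{\left(-8\right) \frac{837}{137} - 8440} = \sqrt{- \frac{6696}{137} - 8440} = \sqrt{- \frac{1162976}{137}} = \frac{4 i \sqrt{9957982}}{137}$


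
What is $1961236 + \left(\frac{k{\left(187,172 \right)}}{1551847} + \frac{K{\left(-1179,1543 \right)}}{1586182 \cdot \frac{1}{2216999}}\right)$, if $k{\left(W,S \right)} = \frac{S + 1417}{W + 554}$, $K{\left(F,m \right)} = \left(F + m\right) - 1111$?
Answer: $\frac{275027023650332738267}{140306171354778} \approx 1.9602 \cdot 10^{6}$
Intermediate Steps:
$K{\left(F,m \right)} = -1111 + F + m$
$k{\left(W,S \right)} = \frac{1417 + S}{554 + W}$
$1961236 + \left(\frac{k{\left(187,172 \right)}}{1551847} + \frac{K{\left(-1179,1543 \right)}}{1586182 \cdot \frac{1}{2216999}}\right) = 1961236 + \left(\frac{\frac{1}{554 + 187} \left(1417 + 172\right)}{1551847} + \frac{-1111 - 1179 + 1543}{1586182 \cdot \frac{1}{2216999}}\right) = 1961236 - \left(\frac{1656098253}{1586182} - \frac{1}{741} \cdot 1589 \cdot \frac{1}{1551847}\right) = 1961236 + \left(\frac{1589}{741} \cdot \frac{1}{1551847} - \frac{1656098253}{1586182}\right) = 1961236 + \left(\frac{1589}{1149918627} - \frac{1656098253}{1586182}\right) = 1961236 - \frac{146490632826647341}{140306171354778} = \frac{275027023650332738267}{140306171354778}$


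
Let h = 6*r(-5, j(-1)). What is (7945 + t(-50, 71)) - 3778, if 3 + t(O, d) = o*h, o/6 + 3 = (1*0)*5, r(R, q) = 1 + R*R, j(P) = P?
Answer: 1356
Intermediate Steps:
r(R, q) = 1 + R²
o = -18 (o = -18 + 6*((1*0)*5) = -18 + 6*(0*5) = -18 + 6*0 = -18 + 0 = -18)
h = 156 (h = 6*(1 + (-5)²) = 6*(1 + 25) = 6*26 = 156)
t(O, d) = -2811 (t(O, d) = -3 - 18*156 = -3 - 2808 = -2811)
(7945 + t(-50, 71)) - 3778 = (7945 - 2811) - 3778 = 5134 - 3778 = 1356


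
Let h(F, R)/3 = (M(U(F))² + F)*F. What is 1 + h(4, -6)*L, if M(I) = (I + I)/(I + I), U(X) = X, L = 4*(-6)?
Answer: -1439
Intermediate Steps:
L = -24
M(I) = 1 (M(I) = (2*I)/((2*I)) = (2*I)*(1/(2*I)) = 1)
h(F, R) = 3*F*(1 + F) (h(F, R) = 3*((1² + F)*F) = 3*((1 + F)*F) = 3*(F*(1 + F)) = 3*F*(1 + F))
1 + h(4, -6)*L = 1 + (3*4*(1 + 4))*(-24) = 1 + (3*4*5)*(-24) = 1 + 60*(-24) = 1 - 1440 = -1439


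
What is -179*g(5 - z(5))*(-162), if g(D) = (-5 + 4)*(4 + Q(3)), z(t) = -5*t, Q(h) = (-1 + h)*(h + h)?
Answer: -463968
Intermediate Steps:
Q(h) = 2*h*(-1 + h) (Q(h) = (-1 + h)*(2*h) = 2*h*(-1 + h))
g(D) = -16 (g(D) = (-5 + 4)*(4 + 2*3*(-1 + 3)) = -(4 + 2*3*2) = -(4 + 12) = -1*16 = -16)
-179*g(5 - z(5))*(-162) = -179*(-16)*(-162) = 2864*(-162) = -463968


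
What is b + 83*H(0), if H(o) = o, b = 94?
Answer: 94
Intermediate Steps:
b + 83*H(0) = 94 + 83*0 = 94 + 0 = 94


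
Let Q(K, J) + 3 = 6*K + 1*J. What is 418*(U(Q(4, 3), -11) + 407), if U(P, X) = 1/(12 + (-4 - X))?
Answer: 170148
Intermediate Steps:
Q(K, J) = -3 + J + 6*K (Q(K, J) = -3 + (6*K + 1*J) = -3 + (6*K + J) = -3 + (J + 6*K) = -3 + J + 6*K)
U(P, X) = 1/(8 - X)
418*(U(Q(4, 3), -11) + 407) = 418*(-1/(-8 - 11) + 407) = 418*(-1/(-19) + 407) = 418*(-1*(-1/19) + 407) = 418*(1/19 + 407) = 418*(7734/19) = 170148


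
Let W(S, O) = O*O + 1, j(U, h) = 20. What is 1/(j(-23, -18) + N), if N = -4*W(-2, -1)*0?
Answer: 1/20 ≈ 0.050000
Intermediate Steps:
W(S, O) = 1 + O**2 (W(S, O) = O**2 + 1 = 1 + O**2)
N = 0 (N = -4*(1 + (-1)**2)*0 = -4*(1 + 1)*0 = -4*2*0 = -8*0 = 0)
1/(j(-23, -18) + N) = 1/(20 + 0) = 1/20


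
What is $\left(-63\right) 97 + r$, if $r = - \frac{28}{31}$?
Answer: $- \frac{189469}{31} \approx -6111.9$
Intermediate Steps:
$r = - \frac{28}{31}$ ($r = \left(-28\right) \frac{1}{31} = - \frac{28}{31} \approx -0.90323$)
$\left(-63\right) 97 + r = \left(-63\right) 97 - \frac{28}{31} = -6111 - \frac{28}{31} = - \frac{189469}{31}$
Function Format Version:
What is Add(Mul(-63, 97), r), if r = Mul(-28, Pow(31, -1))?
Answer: Rational(-189469, 31) ≈ -6111.9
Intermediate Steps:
r = Rational(-28, 31) (r = Mul(-28, Rational(1, 31)) = Rational(-28, 31) ≈ -0.90323)
Add(Mul(-63, 97), r) = Add(Mul(-63, 97), Rational(-28, 31)) = Add(-6111, Rational(-28, 31)) = Rational(-189469, 31)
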